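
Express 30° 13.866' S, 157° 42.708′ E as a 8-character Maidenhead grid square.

QF89us54

Add 180° to longitude and 90° to latitude: 337.71180, 59.76890.
Field: lon ⌊337.71180/20⌋ = 16 → Q; lat ⌊59.76890/10⌋ = 5 → F.
Square: lon ⌊17.71180/2⌋ = 8; lat ⌊9.76890/1⌋ = 9.
Subsquare: lon ⌊1.71180/0.0833333⌋ = 20 → u; lat ⌊0.76890/0.0416667⌋ = 18 → s.
Extended square: lon ⌊0.04513/0.00833333⌋ = 5; lat ⌊0.01890/0.00416667⌋ = 4.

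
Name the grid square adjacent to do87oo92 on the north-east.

Longitude extended square 9; +1 → 10, wraps to 0, carry into subsquare.
Longitude subsquare o = 14; +1 → 15 = p.
Latitude extended square 2; +1 → 3.

DO87po03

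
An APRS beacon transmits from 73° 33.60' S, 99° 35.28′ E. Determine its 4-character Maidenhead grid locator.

NB96

Shift to the Maidenhead origin (180°W, 90°S): lon 279.59, lat 16.44.
Field: 279.59/20 → 13 → N, 16.44/10 → 1 → B; chars NB.
Square: 19.59/2 → 9, 6.44/1 → 6; chars 96.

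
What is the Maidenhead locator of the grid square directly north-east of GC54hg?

GC54ih

Longitude subsquare h = 7; +1 → 8 = i.
Latitude subsquare g = 6; +1 → 7 = h.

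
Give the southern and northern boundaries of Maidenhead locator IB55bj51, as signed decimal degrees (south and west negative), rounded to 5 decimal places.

Field I=8, B=1: +8·20° lon, +1·10° lat → SW at lon -20°, lat -80°.
Square 5, 5: +5·2° lon, +5·1° lat → SW at lon -10°, lat -75°.
Subsquare b=1, j=9: +1·0.0833333° lon, +9·0.0416667° lat → SW at lon -9.91667°, lat -74.625°.
Extended square 5, 1: +5·0.00833333° lon, +1·0.00416667° lat → SW at lon -9.875°, lat -74.6208°.
Cell spans 0.00833333° lon × 0.00416667° lat.
south -74.62083, north -74.61667.

-74.62083, -74.61667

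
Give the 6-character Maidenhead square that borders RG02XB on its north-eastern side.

RG12ac

Longitude subsquare x = 23; +1 → 24, wraps to 0 = a, carry into square.
Longitude square 0; +1 → 1.
Latitude subsquare b = 1; +1 → 2 = c.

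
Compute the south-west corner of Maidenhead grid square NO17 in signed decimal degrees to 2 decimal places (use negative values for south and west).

57.00, 82.00

Field N=13, O=14: +13·20° lon, +14·10° lat → SW at lon 80°, lat 50°.
Square 1, 7: +1·2° lon, +7·1° lat → SW at lon 82°, lat 57°.
latitude 57.00, longitude 82.00.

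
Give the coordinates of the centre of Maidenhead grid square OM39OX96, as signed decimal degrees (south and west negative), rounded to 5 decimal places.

39.98542, 107.24583

Field O=14, M=12: +14·20° lon, +12·10° lat → SW at lon 100°, lat 30°.
Square 3, 9: +3·2° lon, +9·1° lat → SW at lon 106°, lat 39°.
Subsquare o=14, x=23: +14·0.0833333° lon, +23·0.0416667° lat → SW at lon 107.167°, lat 39.9583°.
Extended square 9, 6: +9·0.00833333° lon, +6·0.00416667° lat → SW at lon 107.242°, lat 39.9833°.
Cell spans 0.00833333° lon × 0.00416667° lat. Centre is SW corner plus half of each.
latitude 39.98542, longitude 107.24583.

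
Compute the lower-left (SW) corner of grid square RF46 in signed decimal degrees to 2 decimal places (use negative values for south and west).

Field R=17, F=5: +17·20° lon, +5·10° lat → SW at lon 160°, lat -40°.
Square 4, 6: +4·2° lon, +6·1° lat → SW at lon 168°, lat -34°.
latitude -34.00, longitude 168.00.

-34.00, 168.00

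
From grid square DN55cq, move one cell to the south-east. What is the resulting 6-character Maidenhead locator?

DN55dp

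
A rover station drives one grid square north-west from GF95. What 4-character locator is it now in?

GF86

Longitude square 9; −1 → 8.
Latitude square 5; +1 → 6.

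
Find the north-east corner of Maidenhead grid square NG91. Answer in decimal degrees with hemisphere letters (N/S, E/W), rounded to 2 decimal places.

Field N=13, G=6: +13·20° lon, +6·10° lat → SW at lon 80°, lat -30°.
Square 9, 1: +9·2° lon, +1·1° lat → SW at lon 98°, lat -29°.
Cell spans 2° lon × 1° lat. NE corner is SW corner plus one full cell.
latitude 28.00° S, longitude 100.00° E.

28.00° S, 100.00° E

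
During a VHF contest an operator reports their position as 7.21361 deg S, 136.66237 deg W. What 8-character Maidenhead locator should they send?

CI12qs08

Add 180° to longitude and 90° to latitude: 43.33763, 82.78639.
Field: lon ⌊43.33763/20⌋ = 2 → C; lat ⌊82.78639/10⌋ = 8 → I.
Square: lon ⌊3.33763/2⌋ = 1; lat ⌊2.78639/1⌋ = 2.
Subsquare: lon ⌊1.33763/0.0833333⌋ = 16 → q; lat ⌊0.78639/0.0416667⌋ = 18 → s.
Extended square: lon ⌊0.00430/0.00833333⌋ = 0; lat ⌊0.03639/0.00416667⌋ = 8.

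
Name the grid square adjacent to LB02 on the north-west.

KB93

Longitude square 0; −1 → -1, wraps to 9, carry into field.
Longitude field L = 11; −1 → 10 = K.
Latitude square 2; +1 → 3.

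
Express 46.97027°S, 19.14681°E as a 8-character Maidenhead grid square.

JE93na77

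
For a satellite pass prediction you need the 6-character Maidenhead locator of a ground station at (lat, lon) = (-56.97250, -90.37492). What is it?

Add 180° to longitude and 90° to latitude: 89.6251, 33.0275.
Field (20°×10°, letters A–R): lon ⌊89.6251/20⌋ = 4 → E; lat ⌊33.0275/10⌋ = 3 → D.
Square (2°×1°, digits 0–9): lon ⌊9.6251/2⌋ = 4; lat ⌊3.0275/1⌋ = 3.
Subsquare (5′×2.5′, letters a–x): lon ⌊1.6251/0.0833333⌋ = 19 → t; lat ⌊0.0275/0.0416667⌋ = 0 → a.

ED43ta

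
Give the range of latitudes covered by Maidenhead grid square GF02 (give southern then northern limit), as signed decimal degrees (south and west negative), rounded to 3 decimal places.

Field G=6, F=5: +6·20° lon, +5·10° lat → SW at lon -60°, lat -40°.
Square 0, 2: +0·2° lon, +2·1° lat → SW at lon -60°, lat -38°.
Cell spans 2° lon × 1° lat.
south -38.000, north -37.000.

-38.000, -37.000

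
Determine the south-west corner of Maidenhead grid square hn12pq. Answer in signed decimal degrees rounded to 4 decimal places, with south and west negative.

Field H=7, N=13: +7·20° lon, +13·10° lat → SW at lon -40°, lat 40°.
Square 1, 2: +1·2° lon, +2·1° lat → SW at lon -38°, lat 42°.
Subsquare p=15, q=16: +15·0.0833333° lon, +16·0.0416667° lat → SW at lon -36.75°, lat 42.6667°.
latitude 42.6667, longitude -36.7500.

42.6667, -36.7500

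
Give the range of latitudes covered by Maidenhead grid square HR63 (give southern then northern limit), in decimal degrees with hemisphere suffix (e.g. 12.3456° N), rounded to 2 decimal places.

Field H=7, R=17: +7·20° lon, +17·10° lat → SW at lon -40°, lat 80°.
Square 6, 3: +6·2° lon, +3·1° lat → SW at lon -28°, lat 83°.
Cell spans 2° lon × 1° lat.
south 83.00° N, north 84.00° N.

83.00° N, 84.00° N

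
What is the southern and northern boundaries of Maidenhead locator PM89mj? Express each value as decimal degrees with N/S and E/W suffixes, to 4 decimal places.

39.3750° N, 39.4167° N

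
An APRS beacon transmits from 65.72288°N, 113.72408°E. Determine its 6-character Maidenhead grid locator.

OP65ur

Add 180° to longitude and 90° to latitude: 293.7241, 155.7229.
Field (20°×10°, letters A–R): 293.7241/20 → 14 → O, 155.7229/10 → 15 → P; chars OP.
Square (2°×1°, digits 0–9): 13.7241/2 → 6, 5.7229/1 → 5; chars 65.
Subsquare (5′×2.5′, letters a–x): 1.7241/0.0833333 → 20 → u, 0.7229/0.0416667 → 17 → r; chars ur.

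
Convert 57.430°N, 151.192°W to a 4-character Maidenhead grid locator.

BO47

Add 180° to longitude and 90° to latitude: 28.81, 147.43.
Field (20°×10°, letters A–R): 28.81/20 → 1 → B, 147.43/10 → 14 → O; chars BO.
Square (2°×1°, digits 0–9): 8.81/2 → 4, 7.43/1 → 7; chars 47.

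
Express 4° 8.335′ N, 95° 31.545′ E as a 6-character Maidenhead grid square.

NJ74sd

Shift to the Maidenhead origin (180°W, 90°S): lon 275.5258, lat 94.1389.
Field: 275.5258/20 → 13 → N, 94.1389/10 → 9 → J; chars NJ.
Square: 15.5258/2 → 7, 4.1389/1 → 4; chars 74.
Subsquare: 1.5258/0.0833333 → 18 → s, 0.1389/0.0416667 → 3 → d; chars sd.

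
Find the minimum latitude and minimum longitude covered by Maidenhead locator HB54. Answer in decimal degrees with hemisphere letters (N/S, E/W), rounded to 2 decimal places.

Field H=7, B=1: +7·20° lon, +1·10° lat → SW at lon -40°, lat -80°.
Square 5, 4: +5·2° lon, +4·1° lat → SW at lon -30°, lat -76°.
latitude 76.00° S, longitude 30.00° W.

76.00° S, 30.00° W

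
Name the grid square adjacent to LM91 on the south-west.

Longitude square 9; −1 → 8.
Latitude square 1; −1 → 0.

LM80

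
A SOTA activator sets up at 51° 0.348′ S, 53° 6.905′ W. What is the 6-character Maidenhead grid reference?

GD38kx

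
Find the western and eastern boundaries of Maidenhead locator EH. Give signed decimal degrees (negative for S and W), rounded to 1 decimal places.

-100.0, -80.0

Field E=4, H=7: +4·20° lon, +7·10° lat → SW at lon -100°, lat -20°.
Cell spans 20° lon × 10° lat.
west -100.0, east -80.0.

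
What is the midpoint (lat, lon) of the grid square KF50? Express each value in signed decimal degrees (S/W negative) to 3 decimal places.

-39.500, 31.000

Field K=10, F=5: +10·20° lon, +5·10° lat → SW at lon 20°, lat -40°.
Square 5, 0: +5·2° lon, +0·1° lat → SW at lon 30°, lat -40°.
Cell spans 2° lon × 1° lat. Centre is SW corner plus half of each.
latitude -39.500, longitude 31.000.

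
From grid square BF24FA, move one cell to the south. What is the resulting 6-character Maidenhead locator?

BF23fx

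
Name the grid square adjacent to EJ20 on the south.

Latitude square 0; −1 → -1, wraps to 9, carry into field.
Latitude field J = 9; −1 → 8 = I.
The longitude characters are unchanged.

EI29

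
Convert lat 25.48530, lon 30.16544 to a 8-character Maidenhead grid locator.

Offset from 180°W / 90°S: lon 210.16544°, lat 115.48530°.
Field: 210.16544/20 → 10 → K, 115.48530/10 → 11 → L; chars KL.
Square: 10.16544/2 → 5, 5.48530/1 → 5; chars 55.
Subsquare: 0.16544/0.0833333 → 1 → b, 0.48530/0.0416667 → 11 → l; chars bl.
Extended square: 0.08211/0.00833333 → 9, 0.02697/0.00416667 → 6; chars 96.

KL55bl96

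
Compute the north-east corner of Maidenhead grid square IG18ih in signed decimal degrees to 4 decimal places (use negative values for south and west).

-21.6667, -17.2500

Field I=8, G=6: +8·20° lon, +6·10° lat → SW at lon -20°, lat -30°.
Square 1, 8: +1·2° lon, +8·1° lat → SW at lon -18°, lat -22°.
Subsquare i=8, h=7: +8·0.0833333° lon, +7·0.0416667° lat → SW at lon -17.3333°, lat -21.7083°.
Cell spans 0.0833333° lon × 0.0416667° lat. NE corner is SW corner plus one full cell.
latitude -21.6667, longitude -17.2500.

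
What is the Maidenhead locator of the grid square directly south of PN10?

PM19

Latitude square 0; −1 → -1, wraps to 9, carry into field.
Latitude field N = 13; −1 → 12 = M.
The longitude characters are unchanged.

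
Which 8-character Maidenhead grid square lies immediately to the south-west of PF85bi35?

PF85bi24

Longitude extended square 3; −1 → 2.
Latitude extended square 5; −1 → 4.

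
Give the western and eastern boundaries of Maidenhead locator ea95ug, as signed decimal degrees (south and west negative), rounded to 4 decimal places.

Field E=4, A=0: +4·20° lon, +0·10° lat → SW at lon -100°, lat -90°.
Square 9, 5: +9·2° lon, +5·1° lat → SW at lon -82°, lat -85°.
Subsquare u=20, g=6: +20·0.0833333° lon, +6·0.0416667° lat → SW at lon -80.3333°, lat -84.75°.
Cell spans 0.0833333° lon × 0.0416667° lat.
west -80.3333, east -80.2500.

-80.3333, -80.2500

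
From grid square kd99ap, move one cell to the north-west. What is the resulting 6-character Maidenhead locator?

Longitude subsquare a = 0; −1 → -1, wraps to 23 = x, carry into square.
Longitude square 9; −1 → 8.
Latitude subsquare p = 15; +1 → 16 = q.

KD89xq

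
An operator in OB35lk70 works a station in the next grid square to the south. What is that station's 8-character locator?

OB35lj79

Latitude extended square 0; −1 → -1, wraps to 9, carry into subsquare.
Latitude subsquare k = 10; −1 → 9 = j.
The longitude characters are unchanged.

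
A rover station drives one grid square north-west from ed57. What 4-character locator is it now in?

ED48

Longitude square 5; −1 → 4.
Latitude square 7; +1 → 8.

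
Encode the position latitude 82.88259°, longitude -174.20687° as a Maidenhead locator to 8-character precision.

Shift to the Maidenhead origin (180°W, 90°S): lon 5.79313, lat 172.88259.
Field (20°×10°, letters A–R): 5.79313/20 → 0 → A, 172.88259/10 → 17 → R; chars AR.
Square (2°×1°, digits 0–9): 5.79313/2 → 2, 2.88259/1 → 2; chars 22.
Subsquare (5′×2.5′, letters a–x): 1.79313/0.0833333 → 21 → v, 0.88259/0.0416667 → 21 → v; chars vv.
Extended square (30″×15″, digits 0–9): 0.04313/0.00833333 → 5, 0.00759/0.00416667 → 1; chars 51.

AR22vv51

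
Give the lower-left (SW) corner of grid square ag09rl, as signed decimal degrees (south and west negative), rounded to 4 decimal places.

Field A=0, G=6: +0·20° lon, +6·10° lat → SW at lon -180°, lat -30°.
Square 0, 9: +0·2° lon, +9·1° lat → SW at lon -180°, lat -21°.
Subsquare r=17, l=11: +17·0.0833333° lon, +11·0.0416667° lat → SW at lon -178.583°, lat -20.5417°.
latitude -20.5417, longitude -178.5833.

-20.5417, -178.5833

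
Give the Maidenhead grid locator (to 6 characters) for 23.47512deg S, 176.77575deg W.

Add 180° to longitude and 90° to latitude: 3.2243, 66.5249.
Field: 3.2243/20 → 0 → A, 66.5249/10 → 6 → G; chars AG.
Square: 3.2243/2 → 1, 6.5249/1 → 6; chars 16.
Subsquare: 1.2243/0.0833333 → 14 → o, 0.5249/0.0416667 → 12 → m; chars om.

AG16om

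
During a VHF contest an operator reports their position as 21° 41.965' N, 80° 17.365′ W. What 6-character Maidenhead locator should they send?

EL91uq

Offset from 180°W / 90°S: lon 99.7106°, lat 111.6994°.
Field (20°×10°, letters A–R): 99.7106/20 → 4 → E, 111.6994/10 → 11 → L; chars EL.
Square (2°×1°, digits 0–9): 19.7106/2 → 9, 1.6994/1 → 1; chars 91.
Subsquare (5′×2.5′, letters a–x): 1.7106/0.0833333 → 20 → u, 0.6994/0.0416667 → 16 → q; chars uq.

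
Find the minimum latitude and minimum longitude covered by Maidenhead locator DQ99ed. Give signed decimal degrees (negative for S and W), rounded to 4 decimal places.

79.1250, -101.6667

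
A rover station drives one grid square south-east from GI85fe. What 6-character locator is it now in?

Longitude subsquare f = 5; +1 → 6 = g.
Latitude subsquare e = 4; −1 → 3 = d.

GI85gd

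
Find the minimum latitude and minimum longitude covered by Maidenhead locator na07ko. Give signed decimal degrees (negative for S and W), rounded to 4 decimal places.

-82.4167, 80.8333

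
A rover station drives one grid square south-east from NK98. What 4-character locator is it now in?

Longitude square 9; +1 → 10, wraps to 0, carry into field.
Longitude field N = 13; +1 → 14 = O.
Latitude square 8; −1 → 7.

OK07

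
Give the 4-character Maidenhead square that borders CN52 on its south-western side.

CN41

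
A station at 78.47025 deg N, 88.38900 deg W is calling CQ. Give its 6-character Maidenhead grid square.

EQ58tl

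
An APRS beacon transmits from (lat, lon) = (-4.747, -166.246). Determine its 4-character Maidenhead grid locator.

Offset from 180°W / 90°S: lon 13.75°, lat 85.25°.
Field (20°×10°, letters A–R): lon ⌊13.75/20⌋ = 0 → A; lat ⌊85.25/10⌋ = 8 → I.
Square (2°×1°, digits 0–9): lon ⌊13.75/2⌋ = 6; lat ⌊5.25/1⌋ = 5.

AI65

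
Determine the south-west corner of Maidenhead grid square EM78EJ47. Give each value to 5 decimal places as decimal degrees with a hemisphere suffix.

38.40417° N, 85.63333° W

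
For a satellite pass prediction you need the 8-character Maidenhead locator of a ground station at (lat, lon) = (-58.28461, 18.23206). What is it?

JD91cr71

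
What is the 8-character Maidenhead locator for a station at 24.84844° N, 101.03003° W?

DL94lu63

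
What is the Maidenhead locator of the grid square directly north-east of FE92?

Longitude square 9; +1 → 10, wraps to 0, carry into field.
Longitude field F = 5; +1 → 6 = G.
Latitude square 2; +1 → 3.

GE03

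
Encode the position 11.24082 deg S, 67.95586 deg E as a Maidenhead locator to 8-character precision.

Offset from 180°W / 90°S: lon 247.95586°, lat 78.75918°.
Field: lon ⌊247.95586/20⌋ = 12 → M; lat ⌊78.75918/10⌋ = 7 → H.
Square: lon ⌊7.95586/2⌋ = 3; lat ⌊8.75918/1⌋ = 8.
Subsquare: lon ⌊1.95586/0.0833333⌋ = 23 → x; lat ⌊0.75918/0.0416667⌋ = 18 → s.
Extended square: lon ⌊0.03919/0.00833333⌋ = 4; lat ⌊0.00918/0.00416667⌋ = 2.

MH38xs42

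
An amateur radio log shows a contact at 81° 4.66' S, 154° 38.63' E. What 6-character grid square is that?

Shift to the Maidenhead origin (180°W, 90°S): lon 334.6438, lat 8.9223.
Field: 334.6438/20 → 16 → Q, 8.9223/10 → 0 → A; chars QA.
Square: 14.6438/2 → 7, 8.9223/1 → 8; chars 78.
Subsquare: 0.6438/0.0833333 → 7 → h, 0.9223/0.0416667 → 22 → w; chars hw.

QA78hw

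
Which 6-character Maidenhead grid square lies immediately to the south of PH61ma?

Latitude subsquare a = 0; −1 → -1, wraps to 23 = x, carry into square.
Latitude square 1; −1 → 0.
The longitude characters are unchanged.

PH60mx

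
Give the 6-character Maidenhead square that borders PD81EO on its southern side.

Latitude subsquare o = 14; −1 → 13 = n.
The longitude characters are unchanged.

PD81en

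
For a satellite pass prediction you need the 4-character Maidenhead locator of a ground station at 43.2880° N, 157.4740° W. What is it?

Add 180° to longitude and 90° to latitude: 22.53, 133.29.
Field: lon ⌊22.53/20⌋ = 1 → B; lat ⌊133.29/10⌋ = 13 → N.
Square: lon ⌊2.53/2⌋ = 1; lat ⌊3.29/1⌋ = 3.

BN13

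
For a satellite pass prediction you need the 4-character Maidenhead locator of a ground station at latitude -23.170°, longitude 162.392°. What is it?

RG16

Add 180° to longitude and 90° to latitude: 342.39, 66.83.
Field: 342.39/20 → 17 → R, 66.83/10 → 6 → G; chars RG.
Square: 2.39/2 → 1, 6.83/1 → 6; chars 16.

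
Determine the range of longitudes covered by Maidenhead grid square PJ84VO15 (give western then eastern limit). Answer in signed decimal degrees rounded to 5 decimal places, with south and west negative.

137.75833, 137.76667

Field P=15, J=9: +15·20° lon, +9·10° lat → SW at lon 120°, lat 0°.
Square 8, 4: +8·2° lon, +4·1° lat → SW at lon 136°, lat 4°.
Subsquare v=21, o=14: +21·0.0833333° lon, +14·0.0416667° lat → SW at lon 137.75°, lat 4.58333°.
Extended square 1, 5: +1·0.00833333° lon, +5·0.00416667° lat → SW at lon 137.758°, lat 4.60417°.
Cell spans 0.00833333° lon × 0.00416667° lat.
west 137.75833, east 137.76667.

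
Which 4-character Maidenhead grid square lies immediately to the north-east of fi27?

FI38

Longitude square 2; +1 → 3.
Latitude square 7; +1 → 8.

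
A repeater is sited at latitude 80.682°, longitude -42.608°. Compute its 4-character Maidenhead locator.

GR80

Offset from 180°W / 90°S: lon 137.39°, lat 170.68°.
Field (20°×10°, letters A–R): lon ⌊137.39/20⌋ = 6 → G; lat ⌊170.68/10⌋ = 17 → R.
Square (2°×1°, digits 0–9): lon ⌊17.39/2⌋ = 8; lat ⌊0.68/1⌋ = 0.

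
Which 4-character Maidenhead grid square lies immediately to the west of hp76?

HP66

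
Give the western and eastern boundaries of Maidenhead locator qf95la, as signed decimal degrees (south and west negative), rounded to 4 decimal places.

158.9167, 159.0000

Field Q=16, F=5: +16·20° lon, +5·10° lat → SW at lon 140°, lat -40°.
Square 9, 5: +9·2° lon, +5·1° lat → SW at lon 158°, lat -35°.
Subsquare l=11, a=0: +11·0.0833333° lon, +0·0.0416667° lat → SW at lon 158.917°, lat -35°.
Cell spans 0.0833333° lon × 0.0416667° lat.
west 158.9167, east 159.0000.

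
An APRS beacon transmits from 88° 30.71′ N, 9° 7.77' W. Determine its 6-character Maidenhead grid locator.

Offset from 180°W / 90°S: lon 170.8705°, lat 178.5118°.
Field (20°×10°, letters A–R): lon ⌊170.8705/20⌋ = 8 → I; lat ⌊178.5118/10⌋ = 17 → R.
Square (2°×1°, digits 0–9): lon ⌊10.8705/2⌋ = 5; lat ⌊8.5118/1⌋ = 8.
Subsquare (5′×2.5′, letters a–x): lon ⌊0.8705/0.0833333⌋ = 10 → k; lat ⌊0.5118/0.0416667⌋ = 12 → m.

IR58km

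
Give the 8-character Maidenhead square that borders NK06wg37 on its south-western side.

NK06wg26

Longitude extended square 3; −1 → 2.
Latitude extended square 7; −1 → 6.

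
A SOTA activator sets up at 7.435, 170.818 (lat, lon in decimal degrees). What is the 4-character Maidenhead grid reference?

Offset from 180°W / 90°S: lon 350.82°, lat 97.44°.
Field (20°×10°, letters A–R): 350.82/20 → 17 → R, 97.44/10 → 9 → J; chars RJ.
Square (2°×1°, digits 0–9): 10.82/2 → 5, 7.44/1 → 7; chars 57.

RJ57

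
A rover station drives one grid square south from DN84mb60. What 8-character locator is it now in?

Latitude extended square 0; −1 → -1, wraps to 9, carry into subsquare.
Latitude subsquare b = 1; −1 → 0 = a.
The longitude characters are unchanged.

DN84ma69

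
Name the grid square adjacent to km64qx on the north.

KM65qa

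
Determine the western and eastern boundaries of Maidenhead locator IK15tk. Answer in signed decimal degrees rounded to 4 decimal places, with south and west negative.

-16.4167, -16.3333

Field I=8, K=10: +8·20° lon, +10·10° lat → SW at lon -20°, lat 10°.
Square 1, 5: +1·2° lon, +5·1° lat → SW at lon -18°, lat 15°.
Subsquare t=19, k=10: +19·0.0833333° lon, +10·0.0416667° lat → SW at lon -16.4167°, lat 15.4167°.
Cell spans 0.0833333° lon × 0.0416667° lat.
west -16.4167, east -16.3333.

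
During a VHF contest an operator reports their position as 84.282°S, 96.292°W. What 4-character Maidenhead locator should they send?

EA15

Shift to the Maidenhead origin (180°W, 90°S): lon 83.71, lat 5.72.
Field: lon ⌊83.71/20⌋ = 4 → E; lat ⌊5.72/10⌋ = 0 → A.
Square: lon ⌊3.71/2⌋ = 1; lat ⌊5.72/1⌋ = 5.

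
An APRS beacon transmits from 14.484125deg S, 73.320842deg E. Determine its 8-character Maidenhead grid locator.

Add 180° to longitude and 90° to latitude: 253.32084, 75.51587.
Field: 253.32084/20 → 12 → M, 75.51587/10 → 7 → H; chars MH.
Square: 13.32084/2 → 6, 5.51587/1 → 5; chars 65.
Subsquare: 1.32084/0.0833333 → 15 → p, 0.51587/0.0416667 → 12 → m; chars pm.
Extended square: 0.07084/0.00833333 → 8, 0.01587/0.00416667 → 3; chars 83.

MH65pm83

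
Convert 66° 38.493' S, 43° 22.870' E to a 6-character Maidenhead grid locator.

LC13qi

Add 180° to longitude and 90° to latitude: 223.3812, 23.3585.
Field: 223.3812/20 → 11 → L, 23.3585/10 → 2 → C; chars LC.
Square: 3.3812/2 → 1, 3.3585/1 → 3; chars 13.
Subsquare: 1.3812/0.0833333 → 16 → q, 0.3585/0.0416667 → 8 → i; chars qi.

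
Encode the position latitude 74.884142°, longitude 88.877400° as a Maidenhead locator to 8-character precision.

Shift to the Maidenhead origin (180°W, 90°S): lon 268.87740, lat 164.88414.
Field: 268.87740/20 → 13 → N, 164.88414/10 → 16 → Q; chars NQ.
Square: 8.87740/2 → 4, 4.88414/1 → 4; chars 44.
Subsquare: 0.87740/0.0833333 → 10 → k, 0.88414/0.0416667 → 21 → v; chars kv.
Extended square: 0.04407/0.00833333 → 5, 0.00914/0.00416667 → 2; chars 52.

NQ44kv52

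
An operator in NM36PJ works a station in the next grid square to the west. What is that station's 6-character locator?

NM36oj

Longitude subsquare p = 15; −1 → 14 = o.
The latitude characters are unchanged.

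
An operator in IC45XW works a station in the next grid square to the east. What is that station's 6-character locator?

IC55aw

Longitude subsquare x = 23; +1 → 24, wraps to 0 = a, carry into square.
Longitude square 4; +1 → 5.
The latitude characters are unchanged.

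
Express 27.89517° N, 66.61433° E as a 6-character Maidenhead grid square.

ML37hv

Offset from 180°W / 90°S: lon 246.6143°, lat 117.8952°.
Field (20°×10°, letters A–R): 246.6143/20 → 12 → M, 117.8952/10 → 11 → L; chars ML.
Square (2°×1°, digits 0–9): 6.6143/2 → 3, 7.8952/1 → 7; chars 37.
Subsquare (5′×2.5′, letters a–x): 0.6143/0.0833333 → 7 → h, 0.8952/0.0416667 → 21 → v; chars hv.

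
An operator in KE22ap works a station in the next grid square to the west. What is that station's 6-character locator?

Longitude subsquare a = 0; −1 → -1, wraps to 23 = x, carry into square.
Longitude square 2; −1 → 1.
The latitude characters are unchanged.

KE12xp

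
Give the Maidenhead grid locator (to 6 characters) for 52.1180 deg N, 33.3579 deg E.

Add 180° to longitude and 90° to latitude: 213.3579, 142.1180.
Field: lon ⌊213.3579/20⌋ = 10 → K; lat ⌊142.1180/10⌋ = 14 → O.
Square: lon ⌊13.3579/2⌋ = 6; lat ⌊2.1180/1⌋ = 2.
Subsquare: lon ⌊1.3579/0.0833333⌋ = 16 → q; lat ⌊0.1180/0.0416667⌋ = 2 → c.

KO62qc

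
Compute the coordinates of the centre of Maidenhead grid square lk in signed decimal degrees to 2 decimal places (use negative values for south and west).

15.00, 50.00

Field L=11, K=10: +11·20° lon, +10·10° lat → SW at lon 40°, lat 10°.
Cell spans 20° lon × 10° lat. Centre is SW corner plus half of each.
latitude 15.00, longitude 50.00.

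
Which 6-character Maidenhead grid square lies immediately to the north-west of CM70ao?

CM60xp

Longitude subsquare a = 0; −1 → -1, wraps to 23 = x, carry into square.
Longitude square 7; −1 → 6.
Latitude subsquare o = 14; +1 → 15 = p.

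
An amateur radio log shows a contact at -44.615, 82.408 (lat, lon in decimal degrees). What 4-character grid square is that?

NE15

Offset from 180°W / 90°S: lon 262.41°, lat 45.38°.
Field (20°×10°, letters A–R): 262.41/20 → 13 → N, 45.38/10 → 4 → E; chars NE.
Square (2°×1°, digits 0–9): 2.41/2 → 1, 5.38/1 → 5; chars 15.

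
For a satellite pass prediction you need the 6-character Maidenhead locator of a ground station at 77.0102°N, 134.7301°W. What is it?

Offset from 180°W / 90°S: lon 45.2699°, lat 167.0102°.
Field: 45.2699/20 → 2 → C, 167.0102/10 → 16 → Q; chars CQ.
Square: 5.2699/2 → 2, 7.0102/1 → 7; chars 27.
Subsquare: 1.2699/0.0833333 → 15 → p, 0.0102/0.0416667 → 0 → a; chars pa.

CQ27pa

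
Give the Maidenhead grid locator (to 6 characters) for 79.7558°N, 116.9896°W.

DQ19ms

Shift to the Maidenhead origin (180°W, 90°S): lon 63.0104, lat 169.7558.
Field: lon ⌊63.0104/20⌋ = 3 → D; lat ⌊169.7558/10⌋ = 16 → Q.
Square: lon ⌊3.0104/2⌋ = 1; lat ⌊9.7558/1⌋ = 9.
Subsquare: lon ⌊1.0104/0.0833333⌋ = 12 → m; lat ⌊0.7558/0.0416667⌋ = 18 → s.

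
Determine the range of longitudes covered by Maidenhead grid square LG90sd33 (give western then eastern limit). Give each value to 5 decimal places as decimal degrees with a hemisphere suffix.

Field L=11, G=6: +11·20° lon, +6·10° lat → SW at lon 40°, lat -30°.
Square 9, 0: +9·2° lon, +0·1° lat → SW at lon 58°, lat -30°.
Subsquare s=18, d=3: +18·0.0833333° lon, +3·0.0416667° lat → SW at lon 59.5°, lat -29.875°.
Extended square 3, 3: +3·0.00833333° lon, +3·0.00416667° lat → SW at lon 59.525°, lat -29.8625°.
Cell spans 0.00833333° lon × 0.00416667° lat.
west 59.52500° E, east 59.53333° E.

59.52500° E, 59.53333° E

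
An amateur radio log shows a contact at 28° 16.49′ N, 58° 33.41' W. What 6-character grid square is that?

Add 180° to longitude and 90° to latitude: 121.4432, 118.2748.
Field: 121.4432/20 → 6 → G, 118.2748/10 → 11 → L; chars GL.
Square: 1.4432/2 → 0, 8.2748/1 → 8; chars 08.
Subsquare: 1.4432/0.0833333 → 17 → r, 0.2748/0.0416667 → 6 → g; chars rg.

GL08rg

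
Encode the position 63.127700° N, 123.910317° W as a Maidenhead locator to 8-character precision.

Shift to the Maidenhead origin (180°W, 90°S): lon 56.08968, lat 153.12770.
Field: 56.08968/20 → 2 → C, 153.12770/10 → 15 → P; chars CP.
Square: 16.08968/2 → 8, 3.12770/1 → 3; chars 83.
Subsquare: 0.08968/0.0833333 → 1 → b, 0.12770/0.0416667 → 3 → d; chars bd.
Extended square: 0.00635/0.00833333 → 0, 0.00270/0.00416667 → 0; chars 00.

CP83bd00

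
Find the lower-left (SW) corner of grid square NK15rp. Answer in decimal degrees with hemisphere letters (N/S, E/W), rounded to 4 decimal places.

15.6250° N, 83.4167° E

Field N=13, K=10: +13·20° lon, +10·10° lat → SW at lon 80°, lat 10°.
Square 1, 5: +1·2° lon, +5·1° lat → SW at lon 82°, lat 15°.
Subsquare r=17, p=15: +17·0.0833333° lon, +15·0.0416667° lat → SW at lon 83.4167°, lat 15.625°.
latitude 15.6250° N, longitude 83.4167° E.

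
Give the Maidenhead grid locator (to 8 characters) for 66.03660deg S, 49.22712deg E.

LC43ox71

Add 180° to longitude and 90° to latitude: 229.22712, 23.96340.
Field: 229.22712/20 → 11 → L, 23.96340/10 → 2 → C; chars LC.
Square: 9.22712/2 → 4, 3.96340/1 → 3; chars 43.
Subsquare: 1.22712/0.0833333 → 14 → o, 0.96340/0.0416667 → 23 → x; chars ox.
Extended square: 0.06045/0.00833333 → 7, 0.00507/0.00416667 → 1; chars 71.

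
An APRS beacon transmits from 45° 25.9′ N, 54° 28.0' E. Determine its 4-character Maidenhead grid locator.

LN75

Add 180° to longitude and 90° to latitude: 234.47, 135.43.
Field: 234.47/20 → 11 → L, 135.43/10 → 13 → N; chars LN.
Square: 14.47/2 → 7, 5.43/1 → 5; chars 75.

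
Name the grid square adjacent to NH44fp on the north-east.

NH44gq

Longitude subsquare f = 5; +1 → 6 = g.
Latitude subsquare p = 15; +1 → 16 = q.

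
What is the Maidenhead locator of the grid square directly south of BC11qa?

Latitude subsquare a = 0; −1 → -1, wraps to 23 = x, carry into square.
Latitude square 1; −1 → 0.
The longitude characters are unchanged.

BC10qx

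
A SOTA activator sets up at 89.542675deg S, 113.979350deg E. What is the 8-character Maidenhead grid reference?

OA60xk79

Shift to the Maidenhead origin (180°W, 90°S): lon 293.97935, lat 0.45732.
Field: 293.97935/20 → 14 → O, 0.45732/10 → 0 → A; chars OA.
Square: 13.97935/2 → 6, 0.45732/1 → 0; chars 60.
Subsquare: 1.97935/0.0833333 → 23 → x, 0.45732/0.0416667 → 10 → k; chars xk.
Extended square: 0.06268/0.00833333 → 7, 0.04066/0.00416667 → 9; chars 79.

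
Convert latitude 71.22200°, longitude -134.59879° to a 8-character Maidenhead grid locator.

CQ21qf83

Offset from 180°W / 90°S: lon 45.40121°, lat 161.22200°.
Field (20°×10°, letters A–R): lon ⌊45.40121/20⌋ = 2 → C; lat ⌊161.22200/10⌋ = 16 → Q.
Square (2°×1°, digits 0–9): lon ⌊5.40121/2⌋ = 2; lat ⌊1.22200/1⌋ = 1.
Subsquare (5′×2.5′, letters a–x): lon ⌊1.40121/0.0833333⌋ = 16 → q; lat ⌊0.22200/0.0416667⌋ = 5 → f.
Extended square (30″×15″, digits 0–9): lon ⌊0.06788/0.00833333⌋ = 8; lat ⌊0.01367/0.00416667⌋ = 3.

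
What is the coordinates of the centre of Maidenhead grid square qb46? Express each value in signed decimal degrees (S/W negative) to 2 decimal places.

Field Q=16, B=1: +16·20° lon, +1·10° lat → SW at lon 140°, lat -80°.
Square 4, 6: +4·2° lon, +6·1° lat → SW at lon 148°, lat -74°.
Cell spans 2° lon × 1° lat. Centre is SW corner plus half of each.
latitude -73.50, longitude 149.00.

-73.50, 149.00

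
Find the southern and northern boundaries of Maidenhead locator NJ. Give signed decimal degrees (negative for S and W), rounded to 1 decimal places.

Field N=13, J=9: +13·20° lon, +9·10° lat → SW at lon 80°, lat 0°.
Cell spans 20° lon × 10° lat.
south 0.0, north 10.0.

0.0, 10.0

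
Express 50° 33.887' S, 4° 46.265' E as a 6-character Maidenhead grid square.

Shift to the Maidenhead origin (180°W, 90°S): lon 184.7711, lat 39.4352.
Field: 184.7711/20 → 9 → J, 39.4352/10 → 3 → D; chars JD.
Square: 4.7711/2 → 2, 9.4352/1 → 9; chars 29.
Subsquare: 0.7711/0.0833333 → 9 → j, 0.4352/0.0416667 → 10 → k; chars jk.

JD29jk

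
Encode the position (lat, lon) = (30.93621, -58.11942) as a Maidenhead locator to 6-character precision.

Add 180° to longitude and 90° to latitude: 121.8806, 120.9362.
Field: lon ⌊121.8806/20⌋ = 6 → G; lat ⌊120.9362/10⌋ = 12 → M.
Square: lon ⌊1.8806/2⌋ = 0; lat ⌊0.9362/1⌋ = 0.
Subsquare: lon ⌊1.8806/0.0833333⌋ = 22 → w; lat ⌊0.9362/0.0416667⌋ = 22 → w.

GM00ww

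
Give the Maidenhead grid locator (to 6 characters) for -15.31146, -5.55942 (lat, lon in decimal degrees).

IH74fq

Shift to the Maidenhead origin (180°W, 90°S): lon 174.4406, lat 74.6885.
Field (20°×10°, letters A–R): lon ⌊174.4406/20⌋ = 8 → I; lat ⌊74.6885/10⌋ = 7 → H.
Square (2°×1°, digits 0–9): lon ⌊14.4406/2⌋ = 7; lat ⌊4.6885/1⌋ = 4.
Subsquare (5′×2.5′, letters a–x): lon ⌊0.4406/0.0833333⌋ = 5 → f; lat ⌊0.6885/0.0416667⌋ = 16 → q.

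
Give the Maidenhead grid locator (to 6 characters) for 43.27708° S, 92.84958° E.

NE66kr

Offset from 180°W / 90°S: lon 272.8496°, lat 46.7229°.
Field: lon ⌊272.8496/20⌋ = 13 → N; lat ⌊46.7229/10⌋ = 4 → E.
Square: lon ⌊12.8496/2⌋ = 6; lat ⌊6.7229/1⌋ = 6.
Subsquare: lon ⌊0.8496/0.0833333⌋ = 10 → k; lat ⌊0.7229/0.0416667⌋ = 17 → r.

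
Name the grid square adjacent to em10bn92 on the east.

EM10cn02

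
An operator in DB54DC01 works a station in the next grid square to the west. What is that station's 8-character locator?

Longitude extended square 0; −1 → -1, wraps to 9, carry into subsquare.
Longitude subsquare d = 3; −1 → 2 = c.
The latitude characters are unchanged.

DB54cc91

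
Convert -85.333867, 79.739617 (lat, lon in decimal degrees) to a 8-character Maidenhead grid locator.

MA94up89

Shift to the Maidenhead origin (180°W, 90°S): lon 259.73962, lat 4.66613.
Field (20°×10°, letters A–R): lon ⌊259.73962/20⌋ = 12 → M; lat ⌊4.66613/10⌋ = 0 → A.
Square (2°×1°, digits 0–9): lon ⌊19.73962/2⌋ = 9; lat ⌊4.66613/1⌋ = 4.
Subsquare (5′×2.5′, letters a–x): lon ⌊1.73962/0.0833333⌋ = 20 → u; lat ⌊0.66613/0.0416667⌋ = 15 → p.
Extended square (30″×15″, digits 0–9): lon ⌊0.07295/0.00833333⌋ = 8; lat ⌊0.04113/0.00416667⌋ = 9.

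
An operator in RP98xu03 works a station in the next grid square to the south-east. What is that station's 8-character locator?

Longitude extended square 0; +1 → 1.
Latitude extended square 3; −1 → 2.

RP98xu12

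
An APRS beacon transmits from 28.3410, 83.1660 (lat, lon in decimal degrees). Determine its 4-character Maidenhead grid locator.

Add 180° to longitude and 90° to latitude: 263.17, 118.34.
Field: lon ⌊263.17/20⌋ = 13 → N; lat ⌊118.34/10⌋ = 11 → L.
Square: lon ⌊3.17/2⌋ = 1; lat ⌊8.34/1⌋ = 8.

NL18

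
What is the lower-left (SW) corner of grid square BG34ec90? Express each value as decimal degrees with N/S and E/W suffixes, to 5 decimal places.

Field B=1, G=6: +1·20° lon, +6·10° lat → SW at lon -160°, lat -30°.
Square 3, 4: +3·2° lon, +4·1° lat → SW at lon -154°, lat -26°.
Subsquare e=4, c=2: +4·0.0833333° lon, +2·0.0416667° lat → SW at lon -153.667°, lat -25.9167°.
Extended square 9, 0: +9·0.00833333° lon, +0·0.00416667° lat → SW at lon -153.592°, lat -25.9167°.
latitude 25.91667° S, longitude 153.59167° W.

25.91667° S, 153.59167° W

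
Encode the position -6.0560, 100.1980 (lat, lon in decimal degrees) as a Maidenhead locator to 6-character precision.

Shift to the Maidenhead origin (180°W, 90°S): lon 280.1980, lat 83.9440.
Field: 280.1980/20 → 14 → O, 83.9440/10 → 8 → I; chars OI.
Square: 0.1980/2 → 0, 3.9440/1 → 3; chars 03.
Subsquare: 0.1980/0.0833333 → 2 → c, 0.9440/0.0416667 → 22 → w; chars cw.

OI03cw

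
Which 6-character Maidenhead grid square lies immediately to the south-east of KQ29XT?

Longitude subsquare x = 23; +1 → 24, wraps to 0 = a, carry into square.
Longitude square 2; +1 → 3.
Latitude subsquare t = 19; −1 → 18 = s.

KQ39as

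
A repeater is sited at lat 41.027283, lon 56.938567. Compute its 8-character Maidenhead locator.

LN81la26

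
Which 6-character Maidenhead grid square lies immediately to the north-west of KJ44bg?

KJ44ah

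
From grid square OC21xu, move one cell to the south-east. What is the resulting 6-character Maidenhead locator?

Longitude subsquare x = 23; +1 → 24, wraps to 0 = a, carry into square.
Longitude square 2; +1 → 3.
Latitude subsquare u = 20; −1 → 19 = t.

OC31at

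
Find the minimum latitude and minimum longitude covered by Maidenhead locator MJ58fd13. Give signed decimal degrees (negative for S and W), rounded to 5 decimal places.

8.13750, 70.42500

Field M=12, J=9: +12·20° lon, +9·10° lat → SW at lon 60°, lat 0°.
Square 5, 8: +5·2° lon, +8·1° lat → SW at lon 70°, lat 8°.
Subsquare f=5, d=3: +5·0.0833333° lon, +3·0.0416667° lat → SW at lon 70.4167°, lat 8.125°.
Extended square 1, 3: +1·0.00833333° lon, +3·0.00416667° lat → SW at lon 70.425°, lat 8.1375°.
latitude 8.13750, longitude 70.42500.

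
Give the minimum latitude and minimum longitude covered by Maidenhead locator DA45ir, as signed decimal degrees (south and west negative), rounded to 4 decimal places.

-84.2917, -111.3333

Field D=3, A=0: +3·20° lon, +0·10° lat → SW at lon -120°, lat -90°.
Square 4, 5: +4·2° lon, +5·1° lat → SW at lon -112°, lat -85°.
Subsquare i=8, r=17: +8·0.0833333° lon, +17·0.0416667° lat → SW at lon -111.333°, lat -84.2917°.
latitude -84.2917, longitude -111.3333.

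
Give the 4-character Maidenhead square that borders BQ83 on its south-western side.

BQ72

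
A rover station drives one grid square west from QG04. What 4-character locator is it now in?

PG94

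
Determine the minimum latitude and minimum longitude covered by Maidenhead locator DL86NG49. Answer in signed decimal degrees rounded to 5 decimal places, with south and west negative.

Field D=3, L=11: +3·20° lon, +11·10° lat → SW at lon -120°, lat 20°.
Square 8, 6: +8·2° lon, +6·1° lat → SW at lon -104°, lat 26°.
Subsquare n=13, g=6: +13·0.0833333° lon, +6·0.0416667° lat → SW at lon -102.917°, lat 26.25°.
Extended square 4, 9: +4·0.00833333° lon, +9·0.00416667° lat → SW at lon -102.883°, lat 26.2875°.
latitude 26.28750, longitude -102.88333.

26.28750, -102.88333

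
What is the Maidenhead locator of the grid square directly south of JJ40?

Latitude square 0; −1 → -1, wraps to 9, carry into field.
Latitude field J = 9; −1 → 8 = I.
The longitude characters are unchanged.

JI49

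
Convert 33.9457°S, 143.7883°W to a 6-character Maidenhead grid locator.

Add 180° to longitude and 90° to latitude: 36.2117, 56.0543.
Field: lon ⌊36.2117/20⌋ = 1 → B; lat ⌊56.0543/10⌋ = 5 → F.
Square: lon ⌊16.2117/2⌋ = 8; lat ⌊6.0543/1⌋ = 6.
Subsquare: lon ⌊0.2117/0.0833333⌋ = 2 → c; lat ⌊0.0543/0.0416667⌋ = 1 → b.

BF86cb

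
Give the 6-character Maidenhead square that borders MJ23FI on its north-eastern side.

MJ23gj

Longitude subsquare f = 5; +1 → 6 = g.
Latitude subsquare i = 8; +1 → 9 = j.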